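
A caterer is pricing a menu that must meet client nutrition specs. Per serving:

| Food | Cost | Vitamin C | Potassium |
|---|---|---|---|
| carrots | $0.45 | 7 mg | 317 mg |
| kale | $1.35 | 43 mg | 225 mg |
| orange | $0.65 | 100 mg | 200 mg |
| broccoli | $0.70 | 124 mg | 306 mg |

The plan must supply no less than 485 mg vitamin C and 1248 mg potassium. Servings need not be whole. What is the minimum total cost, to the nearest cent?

$2.81

With two linear requirements the optimum uses one or two foods; enumerate the corners.
carrots only: max(485/7, 1248/317) = 69.29 servings → $31.18.
kale only: max(485/43, 1248/225) = 11.28 servings → $15.23.
orange only: max(485/100, 1248/200) = 6.24 servings → $4.06.
broccoli only: max(485/124, 1248/306) = 4.078 servings → $2.85.
carrots + kale with both targets exact would need a negative amount; discard.
carrots + orange with both tight: 0.9175 servings and 4.786 servings → $3.52.
carrots + broccoli with both tight: 0.1706 servings and 3.902 servings → $2.81.
kale + orange with both tight: 2 servings and 3.99 servings → $5.29.
kale + broccoli with both tight: 0.4302 servings and 3.762 servings → $3.21.
orange + broccoli with both targets exact would need a negative amount; discard.
So the least-cost plan costs $2.81.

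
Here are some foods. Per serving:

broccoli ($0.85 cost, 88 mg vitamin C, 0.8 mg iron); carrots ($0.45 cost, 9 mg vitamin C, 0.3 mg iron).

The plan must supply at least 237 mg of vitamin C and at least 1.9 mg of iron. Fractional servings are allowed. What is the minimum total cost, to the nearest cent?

$2.29

Two binding constraints pin down two serving amounts, so the optimal mix uses at most two foods. The candidates are each food alone (scaled to the tighter of vitamin C/iron) and each pair with both constraints tight.
broccoli only: max(237/88, 1.9/0.8) = 2.693 servings → $2.29.
carrots only: max(237/9, 1.9/0.3) = 26.33 servings → $11.85.
broccoli + carrots: the both-tight solution has a negative serving — not a feasible corner.
Cheapest feasible corner: $2.29.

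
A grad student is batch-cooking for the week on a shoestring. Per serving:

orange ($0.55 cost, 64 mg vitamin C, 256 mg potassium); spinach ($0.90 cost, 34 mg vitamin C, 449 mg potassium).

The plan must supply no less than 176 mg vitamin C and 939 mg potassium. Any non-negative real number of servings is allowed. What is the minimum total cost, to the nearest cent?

$1.97

The cheapest plan sits at a corner of the feasible region — with two constraints it uses at most two foods.
orange only: max(176/64, 939/256) = 3.668 servings → $2.02.
spinach only: max(176/34, 939/449) = 5.176 servings → $4.66.
orange + spinach with both tight: 2.351 servings and 0.7508 servings → $1.97.
So the least-cost plan costs $1.97.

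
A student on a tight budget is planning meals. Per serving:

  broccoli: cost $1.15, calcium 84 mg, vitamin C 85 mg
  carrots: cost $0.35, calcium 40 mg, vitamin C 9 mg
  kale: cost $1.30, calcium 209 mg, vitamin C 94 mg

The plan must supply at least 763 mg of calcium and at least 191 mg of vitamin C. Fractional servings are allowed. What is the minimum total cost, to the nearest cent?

$4.75

This is a tiny linear program; its minimum lies at a vertex of the feasible set. List the vertices and price them.
broccoli only: max(763/84, 191/85) = 9.083 servings → $10.45.
carrots only: max(763/40, 191/9) = 21.22 servings → $7.43.
kale only: max(763/209, 191/94) = 3.651 servings → $4.75.
broccoli + carrots with both tight: 0.2924 servings and 18.46 servings → $6.80.
broccoli + kale with both targets exact would need a negative amount; discard.
carrots + kale with both tight: 16.93 servings and 0.4114 servings → $6.46.
So the least-cost plan costs $4.75.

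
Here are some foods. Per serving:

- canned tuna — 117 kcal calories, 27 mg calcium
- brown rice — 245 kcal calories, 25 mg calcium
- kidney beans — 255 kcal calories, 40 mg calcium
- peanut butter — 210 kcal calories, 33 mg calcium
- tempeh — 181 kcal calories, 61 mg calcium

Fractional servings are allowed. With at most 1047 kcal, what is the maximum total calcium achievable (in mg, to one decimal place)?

Calcium per kcal: tempeh 0.337, canned tuna 0.2308, peanut butter 0.1571, kidney beans 0.1569, brown rice 0.102.
With no serving limits, spend the whole calories allowance on tempeh: 1047 kcal / 181 kcal × 61 mg = 352.9 mg.

352.9 mg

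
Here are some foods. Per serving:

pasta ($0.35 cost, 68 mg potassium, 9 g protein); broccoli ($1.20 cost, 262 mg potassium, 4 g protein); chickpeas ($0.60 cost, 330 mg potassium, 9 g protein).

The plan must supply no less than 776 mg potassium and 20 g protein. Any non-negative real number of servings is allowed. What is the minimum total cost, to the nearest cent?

pasta only: max(776/68, 20/9) = 11.41 servings → $3.99.
broccoli only: max(776/262, 20/4) = 5 servings → $6.00.
chickpeas only: max(776/330, 20/9) = 2.352 servings → $1.41.
pasta + broccoli with both tight: 1.024 servings and 2.696 servings → $3.59.
pasta + chickpeas with both targets exact would need a negative amount; discard.
broccoli + chickpeas with both tight: 0.3699 servings and 2.058 servings → $1.68.
So the least-cost plan costs $1.41.

$1.41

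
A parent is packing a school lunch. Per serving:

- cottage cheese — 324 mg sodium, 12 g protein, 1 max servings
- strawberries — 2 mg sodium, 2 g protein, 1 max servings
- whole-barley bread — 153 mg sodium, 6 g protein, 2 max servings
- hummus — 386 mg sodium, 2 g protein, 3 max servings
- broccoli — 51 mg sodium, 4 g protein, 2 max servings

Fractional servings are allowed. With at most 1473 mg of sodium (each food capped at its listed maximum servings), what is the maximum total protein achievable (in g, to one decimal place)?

37.8 g

Protein per mg sodium: strawberries 1, broccoli 0.07843, whole-barley bread 0.03922, cottage cheese 0.03704, hummus 0.005181.
Take 1 serving of strawberries: uses 2 mg sodium, +2.0 g protein (running total 2.0 g).
Take 2 servings of broccoli: uses 102 mg sodium, +8.0 g protein (running total 10.0 g).
Take 2 servings of whole-barley bread: uses 306 mg sodium, +12.0 g protein (running total 22.0 g).
Take 1 serving of cottage cheese: uses 324 mg sodium, +12.0 g protein (running total 34.0 g).
Take 1.915 servings of hummus: uses 739 mg sodium, +3.8 g protein (running total 37.8 g).
Greedy by best ratio exhausts the sodium allowance optimally: 37.8 g.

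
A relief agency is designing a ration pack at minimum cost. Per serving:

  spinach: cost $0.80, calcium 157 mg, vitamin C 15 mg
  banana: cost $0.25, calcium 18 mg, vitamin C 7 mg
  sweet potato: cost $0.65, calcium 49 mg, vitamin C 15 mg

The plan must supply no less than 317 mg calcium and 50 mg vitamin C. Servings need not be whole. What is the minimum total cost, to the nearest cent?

$2.21

This is a tiny linear program; its minimum lies at a vertex of the feasible set. List the vertices and price them.
spinach only: max(317/157, 50/15) = 3.333 servings → $2.67.
banana only: max(317/18, 50/7) = 17.61 servings → $4.40.
sweet potato only: max(317/49, 50/15) = 6.469 servings → $4.21.
spinach + banana with both tight: 1.591 servings and 3.733 servings → $2.21.
spinach + sweet potato with both tight: 1.423 servings and 1.91 servings → $2.38.
banana + sweet potato: the both-tight solution has a negative serving — not a feasible corner.
Cheapest feasible corner: $2.21.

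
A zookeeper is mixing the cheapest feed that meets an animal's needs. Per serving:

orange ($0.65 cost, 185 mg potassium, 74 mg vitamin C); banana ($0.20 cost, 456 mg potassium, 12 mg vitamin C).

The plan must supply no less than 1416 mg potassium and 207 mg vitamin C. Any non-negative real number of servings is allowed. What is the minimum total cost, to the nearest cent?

$2.02

Check every corner: each single food scaled to meet both minima, and each pair solved so both constraints bind.
orange only: max(1416/185, 207/74) = 7.654 servings → $4.98.
banana only: max(1416/456, 207/12) = 17.25 servings → $3.45.
orange + banana with both tight: 2.455 servings and 2.109 servings → $2.02.
So the least-cost plan costs $2.02.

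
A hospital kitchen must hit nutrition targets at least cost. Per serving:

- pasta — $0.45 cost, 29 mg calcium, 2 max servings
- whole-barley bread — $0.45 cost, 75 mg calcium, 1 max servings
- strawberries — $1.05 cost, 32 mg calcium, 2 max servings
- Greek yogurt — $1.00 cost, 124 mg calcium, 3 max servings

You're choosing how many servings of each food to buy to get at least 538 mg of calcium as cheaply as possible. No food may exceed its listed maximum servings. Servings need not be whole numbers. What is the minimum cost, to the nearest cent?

$5.43

Cost per mg of calcium: whole-barley bread $0.0060, Greek yogurt $0.0081, pasta $0.0155, strawberries $0.0328.
Take 1 serving of whole-barley bread: +75.0 mg calcium for $0.45 (total $0.45, still need 463.0 mg).
Take 3 servings of Greek yogurt: +372.0 mg calcium for $3.00 (total $3.45, still need 91.0 mg).
Take 2 servings of pasta: +58.0 mg calcium for $0.90 (total $4.35, still need 33.0 mg).
Take 1.031 servings of strawberries: +33.0 mg calcium for $1.08 (total $5.43, still need 0.0 mg).
Filling from the cheapest source first is optimal under one linear minimum: $5.43.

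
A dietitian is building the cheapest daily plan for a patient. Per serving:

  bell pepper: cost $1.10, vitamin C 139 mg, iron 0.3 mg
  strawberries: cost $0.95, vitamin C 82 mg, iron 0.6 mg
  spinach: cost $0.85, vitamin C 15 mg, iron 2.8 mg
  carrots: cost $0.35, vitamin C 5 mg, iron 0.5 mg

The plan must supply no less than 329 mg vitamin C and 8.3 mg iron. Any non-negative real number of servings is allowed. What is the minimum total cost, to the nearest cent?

At the optimum either one food covers both requirements or two foods hit both targets exactly; no other combination can be cheaper.
bell pepper only: max(329/139, 8.3/0.3) = 27.67 servings → $30.43.
strawberries only: max(329/82, 8.3/0.6) = 13.83 servings → $13.14.
spinach only: max(329/15, 8.3/2.8) = 21.93 servings → $18.64.
carrots only: max(329/5, 8.3/0.5) = 65.8 servings → $23.03.
bell pepper + strawberries: the both-tight solution has a negative serving — not a feasible corner.
bell pepper + spinach with both tight: 2.071 servings and 2.742 servings → $4.61.
bell pepper + carrots with both tight: 1.809 servings and 15.51 servings → $7.42.
strawberries + spinach with both tight: 3.612 servings and 2.19 servings → $5.29.
strawberries + carrots with both tight: 3.237 servings and 12.72 servings → $7.53.
spinach + carrots: intersection lies outside the first quadrant.
So the least-cost plan costs $4.61.

$4.61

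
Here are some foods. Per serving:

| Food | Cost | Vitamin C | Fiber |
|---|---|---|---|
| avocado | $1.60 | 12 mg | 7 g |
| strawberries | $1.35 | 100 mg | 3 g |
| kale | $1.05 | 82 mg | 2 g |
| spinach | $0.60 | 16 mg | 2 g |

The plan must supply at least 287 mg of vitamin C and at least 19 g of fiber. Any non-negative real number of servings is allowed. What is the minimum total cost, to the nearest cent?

avocado only: max(287/12, 19/7) = 23.92 servings → $38.27.
strawberries only: max(287/100, 19/3) = 6.333 servings → $8.55.
kale only: max(287/82, 19/2) = 9.5 servings → $9.97.
spinach only: max(287/16, 19/2) = 17.94 servings → $10.76.
avocado + strawberries with both tight: 1.565 servings and 2.682 servings → $6.12.
avocado + kale with both tight: 1.789 servings and 3.238 servings → $6.26.
avocado + spinach: the both-tight solution has a negative serving — not a feasible corner.
strawberries + kale: the both-tight solution has a negative serving — not a feasible corner.
strawberries + spinach with both tight: 1.776 servings and 6.836 servings → $6.50.
kale + spinach with both tight: 2.045 servings and 7.455 servings → $6.62.
The minimum over all feasible corners is $6.12.

$6.12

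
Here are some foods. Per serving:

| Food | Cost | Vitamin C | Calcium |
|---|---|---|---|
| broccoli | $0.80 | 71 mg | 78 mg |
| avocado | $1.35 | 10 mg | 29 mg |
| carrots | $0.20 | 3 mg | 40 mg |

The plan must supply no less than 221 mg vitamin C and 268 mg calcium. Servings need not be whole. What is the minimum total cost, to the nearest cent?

With two linear requirements the optimum uses one or two foods; enumerate the corners.
broccoli only: max(221/71, 268/78) = 3.436 servings → $2.75.
avocado only: max(221/10, 268/29) = 22.1 servings → $29.84.
carrots only: max(221/3, 268/40) = 73.67 servings → $14.73.
broccoli + avocado with both tight: 2.916 servings and 1.4 servings → $4.22.
broccoli + carrots with both tight: 3.084 servings and 0.6869 servings → $2.60.
avocado + carrots: the both-tight solution has a negative serving — not a feasible corner.
The minimum over all feasible corners is $2.60.

$2.60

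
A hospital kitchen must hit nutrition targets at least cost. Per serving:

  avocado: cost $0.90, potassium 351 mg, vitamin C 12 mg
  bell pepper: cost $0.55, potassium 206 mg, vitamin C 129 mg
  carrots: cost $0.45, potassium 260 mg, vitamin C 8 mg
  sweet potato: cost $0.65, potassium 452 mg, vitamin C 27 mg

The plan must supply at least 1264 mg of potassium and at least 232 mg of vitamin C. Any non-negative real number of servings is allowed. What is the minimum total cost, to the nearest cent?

$2.16

Compare the cost at each extreme point of the feasible region.
avocado only: max(1264/351, 232/12) = 19.33 servings → $17.40.
bell pepper only: max(1264/206, 232/129) = 6.136 servings → $3.37.
carrots only: max(1264/260, 232/8) = 29 servings → $13.05.
sweet potato only: max(1264/452, 232/27) = 8.593 servings → $5.59.
avocado + bell pepper with both tight: 2.693 servings and 1.548 servings → $3.27.
avocado + carrots: intersection lies outside the first quadrant.
avocado + sweet potato: intersection lies outside the first quadrant.
bell pepper + carrots with both tight: 1.574 servings and 3.614 servings → $2.49.
bell pepper + sweet potato with both tight: 1.341 servings and 2.185 servings → $2.16.
carrots + sweet potato with both targets exact would need a negative amount; discard.
The minimum over all feasible corners is $2.16.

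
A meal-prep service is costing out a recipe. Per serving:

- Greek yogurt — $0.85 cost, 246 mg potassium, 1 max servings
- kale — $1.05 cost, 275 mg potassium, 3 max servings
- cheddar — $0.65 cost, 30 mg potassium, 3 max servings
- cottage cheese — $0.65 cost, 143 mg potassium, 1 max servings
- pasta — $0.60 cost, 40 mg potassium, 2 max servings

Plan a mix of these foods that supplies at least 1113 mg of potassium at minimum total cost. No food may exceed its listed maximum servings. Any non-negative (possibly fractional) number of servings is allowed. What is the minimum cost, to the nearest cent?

$4.19

Cost per mg of potassium: Greek yogurt $0.0035, kale $0.0038, cottage cheese $0.0045, pasta $0.0150, cheddar $0.0217.
Take 1 serving of Greek yogurt: +246.0 mg potassium for $0.85 (total $0.85, still need 867.0 mg).
Take 3 servings of kale: +825.0 mg potassium for $3.15 (total $4.00, still need 42.0 mg).
Take 0.2937 servings of cottage cheese: +42.0 mg potassium for $0.19 (total $4.19, still need 0.0 mg).
Filling from the cheapest source first is optimal under one linear minimum: $4.19.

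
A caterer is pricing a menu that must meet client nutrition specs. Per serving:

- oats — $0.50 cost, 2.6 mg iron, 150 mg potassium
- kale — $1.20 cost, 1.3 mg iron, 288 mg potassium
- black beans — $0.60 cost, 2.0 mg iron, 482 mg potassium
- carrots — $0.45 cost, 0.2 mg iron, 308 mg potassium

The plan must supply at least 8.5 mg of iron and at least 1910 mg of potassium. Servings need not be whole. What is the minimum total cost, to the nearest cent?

$2.47

The cheapest plan sits at a corner of the feasible region — with two constraints it uses at most two foods.
oats only: max(8.5/2.6, 1910/150) = 12.73 servings → $6.37.
kale only: max(8.5/1.3, 1910/288) = 6.632 servings → $7.96.
black beans only: max(8.5/2.0, 1910/482) = 4.25 servings → $2.55.
carrots only: max(8.5/0.2, 1910/308) = 42.5 servings → $19.12.
oats + kale: the both-tight solution has a negative serving — not a feasible corner.
oats + black beans with both tight: 0.2906 servings and 3.872 servings → $2.47.
oats + carrots with both tight: 2.901 servings and 4.789 servings → $3.61.
kale + black beans with both tight: 5.474 servings and 0.6917 servings → $6.98.
kale + carrots with both tight: 6.523 servings and 0.1021 servings → $7.87.
black beans + carrots: intersection lies outside the first quadrant.
Cheapest feasible corner: $2.47.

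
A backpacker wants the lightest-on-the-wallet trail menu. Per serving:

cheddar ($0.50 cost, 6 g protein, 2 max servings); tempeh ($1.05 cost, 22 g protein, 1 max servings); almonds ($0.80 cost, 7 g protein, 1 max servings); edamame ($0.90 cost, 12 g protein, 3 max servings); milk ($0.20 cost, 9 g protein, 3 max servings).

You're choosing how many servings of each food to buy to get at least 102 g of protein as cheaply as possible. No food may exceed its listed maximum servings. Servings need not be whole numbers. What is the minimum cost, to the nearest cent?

$5.92

Cost per g of protein: milk $0.0222, tempeh $0.0477, edamame $0.0750, cheddar $0.0833, almonds $0.1143.
Take 3 servings of milk: +27.0 g protein for $0.60 (total $0.60, still need 75.0 g).
Take 1 serving of tempeh: +22.0 g protein for $1.05 (total $1.65, still need 53.0 g).
Take 3 servings of edamame: +36.0 g protein for $2.70 (total $4.35, still need 17.0 g).
Take 2 servings of cheddar: +12.0 g protein for $1.00 (total $5.35, still need 5.0 g).
Take 0.7143 servings of almonds: +5.0 g protein for $0.57 (total $5.92, still need 0.0 g).
Filling from the cheapest source first is optimal under one linear minimum: $5.92.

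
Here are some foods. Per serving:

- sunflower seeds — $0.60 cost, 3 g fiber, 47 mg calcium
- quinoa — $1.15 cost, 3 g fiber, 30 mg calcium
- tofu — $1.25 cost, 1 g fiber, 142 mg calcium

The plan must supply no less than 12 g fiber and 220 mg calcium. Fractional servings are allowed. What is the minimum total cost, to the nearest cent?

$2.67

At the optimum either one food covers both requirements or two foods hit both targets exactly; no other combination can be cheaper.
sunflower seeds only: max(12/3, 220/47) = 4.681 servings → $2.81.
quinoa only: max(12/3, 220/30) = 7.333 servings → $8.43.
tofu only: max(12/1, 220/142) = 12 servings → $15.00.
sunflower seeds + quinoa with both targets exact would need a negative amount; discard.
sunflower seeds + tofu with both tight: 3.916 servings and 0.2533 servings → $2.67.
quinoa + tofu with both tight: 3.747 servings and 0.7576 servings → $5.26.
The minimum over all feasible corners is $2.67.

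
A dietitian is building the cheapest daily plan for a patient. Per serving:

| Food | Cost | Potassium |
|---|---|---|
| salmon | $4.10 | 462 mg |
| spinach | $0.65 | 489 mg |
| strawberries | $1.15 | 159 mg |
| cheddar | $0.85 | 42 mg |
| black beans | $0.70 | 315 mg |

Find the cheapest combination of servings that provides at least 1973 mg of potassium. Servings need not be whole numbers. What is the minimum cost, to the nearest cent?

Cost per mg of potassium: spinach $0.0013, black beans $0.0022, strawberries $0.0072, salmon $0.0089, cheddar $0.0202.
With no serving limits, use only spinach: 1973 mg / 489 mg = 4.035 servings × $0.65 = $2.62.

$2.62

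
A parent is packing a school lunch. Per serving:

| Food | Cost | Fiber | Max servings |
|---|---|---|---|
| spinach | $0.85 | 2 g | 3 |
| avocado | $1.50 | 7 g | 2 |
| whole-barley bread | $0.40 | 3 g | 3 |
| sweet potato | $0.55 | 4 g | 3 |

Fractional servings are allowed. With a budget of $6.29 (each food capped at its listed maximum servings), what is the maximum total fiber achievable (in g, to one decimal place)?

36.0 g

Fiber per dollar: whole-barley bread 7.5, sweet potato 7.273, avocado 4.667, spinach 2.353.
Take 3 servings of whole-barley bread: spends $1.20, +9.0 g fiber (running total 9.0 g).
Take 3 servings of sweet potato: spends $1.65, +12.0 g fiber (running total 21.0 g).
Take 2 servings of avocado: spends $3.00, +14.0 g fiber (running total 35.0 g).
Take 0.5176 servings of spinach: spends $0.44, +1.0 g fiber (running total 36.0 g).
Filling greedily by fiber-per-dollar is optimal for one linear limit, giving 36.0 g.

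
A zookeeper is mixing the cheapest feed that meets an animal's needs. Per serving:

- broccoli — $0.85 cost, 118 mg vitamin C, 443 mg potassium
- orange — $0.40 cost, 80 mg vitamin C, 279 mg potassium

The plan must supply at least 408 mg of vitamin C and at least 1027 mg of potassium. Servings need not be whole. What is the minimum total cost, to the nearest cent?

$2.04

At the optimum either one food covers both requirements or two foods hit both targets exactly; no other combination can be cheaper.
broccoli only: max(408/118, 1027/443) = 3.458 servings → $2.94.
orange only: max(408/80, 1027/279) = 5.1 servings → $2.04.
broccoli + orange: intersection lies outside the first quadrant.
So the least-cost plan costs $2.04.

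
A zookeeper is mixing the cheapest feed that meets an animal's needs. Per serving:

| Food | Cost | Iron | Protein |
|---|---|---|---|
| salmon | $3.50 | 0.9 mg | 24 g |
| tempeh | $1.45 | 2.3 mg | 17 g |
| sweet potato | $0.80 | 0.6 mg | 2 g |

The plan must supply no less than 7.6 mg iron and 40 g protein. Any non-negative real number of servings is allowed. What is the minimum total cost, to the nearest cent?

Two binding constraints pin down two serving amounts, so the optimal mix uses at most two foods. The candidates are each food alone (scaled to the tighter of iron/protein) and each pair with both constraints tight.
salmon only: max(7.6/0.9, 40/24) = 8.444 servings → $29.56.
tempeh only: max(7.6/2.3, 40/17) = 3.304 servings → $4.79.
sweet potato only: max(7.6/0.6, 40/2) = 20 servings → $16.00.
salmon + tempeh: intersection lies outside the first quadrant.
salmon + sweet potato with both tight: 0.6984 servings and 11.62 servings → $11.74.
tempeh + sweet potato with both tight: 1.571 servings and 6.643 servings → $7.59.
So the least-cost plan costs $4.79.

$4.79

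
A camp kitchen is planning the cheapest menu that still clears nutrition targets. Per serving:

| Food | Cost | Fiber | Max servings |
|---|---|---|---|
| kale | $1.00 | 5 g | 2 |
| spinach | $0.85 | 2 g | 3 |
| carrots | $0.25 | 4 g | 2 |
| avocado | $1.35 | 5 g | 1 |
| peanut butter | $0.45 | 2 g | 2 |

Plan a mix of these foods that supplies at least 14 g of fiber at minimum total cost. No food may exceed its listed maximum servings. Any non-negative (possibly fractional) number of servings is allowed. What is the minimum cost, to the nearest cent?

Cost per g of fiber: carrots $0.0625, kale $0.2000, peanut butter $0.2250, avocado $0.2700, spinach $0.4250.
Take 2 servings of carrots: +8.0 g fiber for $0.50 (total $0.50, still need 6.0 g).
Take 1.2 servings of kale: +6.0 g fiber for $1.20 (total $1.70, still need 0.0 g).
Filling from the cheapest source first is optimal under one linear minimum: $1.70.

$1.70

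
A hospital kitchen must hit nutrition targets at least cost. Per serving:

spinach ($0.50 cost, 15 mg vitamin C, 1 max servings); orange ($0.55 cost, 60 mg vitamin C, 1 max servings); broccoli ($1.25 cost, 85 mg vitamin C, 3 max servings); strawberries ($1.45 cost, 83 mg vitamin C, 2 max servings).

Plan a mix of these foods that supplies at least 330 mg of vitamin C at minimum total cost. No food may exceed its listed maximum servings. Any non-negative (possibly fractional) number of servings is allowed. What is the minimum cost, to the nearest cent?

Cost per mg of vitamin C: orange $0.0092, broccoli $0.0147, strawberries $0.0175, spinach $0.0333.
Take 1 serving of orange: +60.0 mg vitamin C for $0.55 (total $0.55, still need 270.0 mg).
Take 3 servings of broccoli: +255.0 mg vitamin C for $3.75 (total $4.30, still need 15.0 mg).
Take 0.1807 servings of strawberries: +15.0 mg vitamin C for $0.26 (total $4.56, still need 0.0 mg).
Filling from the cheapest source first is optimal under one linear minimum: $4.56.

$4.56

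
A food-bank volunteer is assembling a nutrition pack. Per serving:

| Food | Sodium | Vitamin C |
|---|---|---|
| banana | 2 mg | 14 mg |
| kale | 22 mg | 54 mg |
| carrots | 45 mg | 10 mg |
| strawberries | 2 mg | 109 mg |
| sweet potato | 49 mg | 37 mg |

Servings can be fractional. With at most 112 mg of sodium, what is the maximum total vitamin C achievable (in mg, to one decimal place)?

Vitamin C per mg sodium: strawberries 54.5, banana 7, kale 2.455, sweet potato 0.7551, carrots 0.2222.
With no serving limits, spend the whole sodium allowance on strawberries: 112 mg / 2 mg × 109 mg = 6104.0 mg.

6104.0 mg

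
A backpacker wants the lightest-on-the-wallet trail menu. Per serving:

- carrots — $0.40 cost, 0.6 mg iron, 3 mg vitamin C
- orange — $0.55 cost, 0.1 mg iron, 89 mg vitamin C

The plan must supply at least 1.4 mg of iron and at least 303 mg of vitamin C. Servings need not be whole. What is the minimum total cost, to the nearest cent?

Compare the cost at each extreme point of the feasible region.
carrots only: max(1.4/0.6, 303/3) = 101 servings → $40.40.
orange only: max(1.4/0.1, 303/89) = 14 servings → $7.70.
carrots + orange with both tight: 1.776 servings and 3.345 servings → $2.55.
So the least-cost plan costs $2.55.

$2.55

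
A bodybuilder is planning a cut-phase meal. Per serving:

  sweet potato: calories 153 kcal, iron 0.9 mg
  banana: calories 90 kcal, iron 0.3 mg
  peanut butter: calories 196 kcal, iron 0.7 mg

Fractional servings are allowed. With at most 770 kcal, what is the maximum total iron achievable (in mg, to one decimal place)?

Iron per kcal: sweet potato 0.005882, peanut butter 0.003571, banana 0.003333.
With no serving limits, spend the whole calories allowance on sweet potato: 770 kcal / 153 kcal × 0.9 mg = 4.5 mg.

4.5 mg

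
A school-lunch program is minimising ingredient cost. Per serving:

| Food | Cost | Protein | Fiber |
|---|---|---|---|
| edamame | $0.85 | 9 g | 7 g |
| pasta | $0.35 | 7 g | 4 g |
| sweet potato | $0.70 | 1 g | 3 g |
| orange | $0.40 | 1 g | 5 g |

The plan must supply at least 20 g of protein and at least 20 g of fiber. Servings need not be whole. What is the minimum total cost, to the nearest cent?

$1.68

For a min-cost LP with two ≥-constraints, a basic feasible solution has at most two positive variables.
edamame only: max(20/9, 20/7) = 2.857 servings → $2.43.
pasta only: max(20/7, 20/4) = 5 servings → $1.75.
sweet potato only: max(20/1, 20/3) = 20 servings → $14.00.
orange only: max(20/1, 20/5) = 20 servings → $8.00.
edamame + pasta: the both-tight solution has a negative serving — not a feasible corner.
edamame + sweet potato with both tight: 2 servings and 2 servings → $3.10.
edamame + orange with both tight: 2.105 servings and 1.053 servings → $2.21.
pasta + sweet potato with both tight: 2.353 servings and 3.529 servings → $3.29.
pasta + orange with both tight: 2.581 servings and 1.935 servings → $1.68.
sweet potato + orange with both targets exact would need a negative amount; discard.
Cheapest feasible corner: $1.68.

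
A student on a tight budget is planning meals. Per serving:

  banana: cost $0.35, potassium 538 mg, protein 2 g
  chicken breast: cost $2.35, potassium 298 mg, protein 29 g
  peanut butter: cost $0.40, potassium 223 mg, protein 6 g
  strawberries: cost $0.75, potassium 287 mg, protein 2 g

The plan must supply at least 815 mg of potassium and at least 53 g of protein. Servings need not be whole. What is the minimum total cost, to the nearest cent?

At the optimum either one food covers both requirements or two foods hit both targets exactly; no other combination can be cheaper.
banana only: max(815/538, 53/2) = 26.5 servings → $9.28.
chicken breast only: max(815/298, 53/29) = 2.735 servings → $6.43.
peanut butter only: max(815/223, 53/6) = 8.833 servings → $3.53.
strawberries only: max(815/287, 53/2) = 26.5 servings → $19.88.
banana + chicken breast with both tight: 0.5225 servings and 1.792 servings → $4.39.
banana + peanut butter with both targets exact would need a negative amount; discard.
banana + strawberries with both targets exact would need a negative amount; discard.
chicken breast + peanut butter with both tight: 1.481 servings and 1.676 servings → $4.15.
chicken breast + strawberries with both tight: 1.758 servings and 1.015 servings → $4.89.
peanut butter + strawberries: the both-tight solution has a negative serving — not a feasible corner.
Cheapest feasible corner: $3.53.

$3.53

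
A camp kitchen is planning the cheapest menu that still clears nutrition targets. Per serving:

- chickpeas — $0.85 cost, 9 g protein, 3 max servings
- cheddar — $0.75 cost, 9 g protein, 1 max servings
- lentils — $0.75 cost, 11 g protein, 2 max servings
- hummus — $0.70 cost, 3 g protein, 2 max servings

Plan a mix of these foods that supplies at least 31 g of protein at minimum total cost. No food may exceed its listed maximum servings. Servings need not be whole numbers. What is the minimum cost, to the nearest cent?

Cost per g of protein: lentils $0.0682, cheddar $0.0833, chickpeas $0.0944, hummus $0.2333.
Take 2 servings of lentils: +22.0 g protein for $1.50 (total $1.50, still need 9.0 g).
Take 1 serving of cheddar: +9.0 g protein for $0.75 (total $2.25, still need 0.0 g).
Greedy by cheapest-per-g is optimal for a single linear constraint, so the minimum cost is $2.25.

$2.25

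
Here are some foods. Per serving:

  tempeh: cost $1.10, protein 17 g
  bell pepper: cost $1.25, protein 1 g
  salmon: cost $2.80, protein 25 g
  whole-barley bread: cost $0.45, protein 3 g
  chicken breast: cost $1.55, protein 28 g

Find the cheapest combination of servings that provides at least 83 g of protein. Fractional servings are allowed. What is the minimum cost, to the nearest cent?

$4.59

Cost per g of protein: chicken breast $0.0554, tempeh $0.0647, salmon $0.1120, whole-barley bread $0.1500, bell pepper $1.2500.
With no serving limits, use only chicken breast: 83 g / 28 g = 2.964 servings × $1.55 = $4.59.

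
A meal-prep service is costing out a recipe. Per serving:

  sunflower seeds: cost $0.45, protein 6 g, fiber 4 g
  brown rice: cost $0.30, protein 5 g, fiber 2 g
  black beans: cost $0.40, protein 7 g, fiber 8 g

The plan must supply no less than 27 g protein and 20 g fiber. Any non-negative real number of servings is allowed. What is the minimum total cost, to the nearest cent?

$1.54

A basic optimal solution has at most two foods positive. Try each food alone and each pair with both targets met exactly.
sunflower seeds only: max(27/6, 20/4) = 5 servings → $2.25.
brown rice only: max(27/5, 20/2) = 10 servings → $3.00.
black beans only: max(27/7, 20/8) = 3.857 servings → $1.54.
sunflower seeds + brown rice: the both-tight solution has a negative serving — not a feasible corner.
sunflower seeds + black beans with both tight: 3.8 servings and 0.6 servings → $1.95.
brown rice + black beans with both tight: 2.923 servings and 1.769 servings → $1.58.
The minimum over all feasible corners is $1.54.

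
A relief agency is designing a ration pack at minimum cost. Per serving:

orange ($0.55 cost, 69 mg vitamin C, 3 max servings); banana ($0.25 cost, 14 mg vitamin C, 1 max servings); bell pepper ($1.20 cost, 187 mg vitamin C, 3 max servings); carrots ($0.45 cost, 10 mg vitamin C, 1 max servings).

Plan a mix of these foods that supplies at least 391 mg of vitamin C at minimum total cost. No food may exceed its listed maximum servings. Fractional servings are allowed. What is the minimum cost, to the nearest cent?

Cost per mg of vitamin C: bell pepper $0.0064, orange $0.0080, banana $0.0179, carrots $0.0450.
Take 2.091 servings of bell pepper: +391.0 mg vitamin C for $2.51 (total $2.51, still need 0.0 mg).
Greedy by cheapest-per-mg is optimal for a single linear constraint, so the minimum cost is $2.51.

$2.51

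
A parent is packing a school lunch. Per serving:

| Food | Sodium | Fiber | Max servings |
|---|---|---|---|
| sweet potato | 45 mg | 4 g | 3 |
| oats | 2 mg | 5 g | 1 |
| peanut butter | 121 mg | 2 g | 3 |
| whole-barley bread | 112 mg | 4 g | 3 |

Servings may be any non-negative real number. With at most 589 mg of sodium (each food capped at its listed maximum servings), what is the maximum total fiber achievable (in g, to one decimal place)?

Fiber per mg sodium: oats 2.5, sweet potato 0.08889, whole-barley bread 0.03571, peanut butter 0.01653.
Take 1 serving of oats: uses 2 mg sodium, +5.0 g fiber (running total 5.0 g).
Take 3 servings of sweet potato: uses 135 mg sodium, +12.0 g fiber (running total 17.0 g).
Take 3 servings of whole-barley bread: uses 336 mg sodium, +12.0 g fiber (running total 29.0 g).
Take 0.9587 servings of peanut butter: uses 116 mg sodium, +1.9 g fiber (running total 30.9 g).
Greedy by best ratio exhausts the sodium allowance optimally: 30.9 g.

30.9 g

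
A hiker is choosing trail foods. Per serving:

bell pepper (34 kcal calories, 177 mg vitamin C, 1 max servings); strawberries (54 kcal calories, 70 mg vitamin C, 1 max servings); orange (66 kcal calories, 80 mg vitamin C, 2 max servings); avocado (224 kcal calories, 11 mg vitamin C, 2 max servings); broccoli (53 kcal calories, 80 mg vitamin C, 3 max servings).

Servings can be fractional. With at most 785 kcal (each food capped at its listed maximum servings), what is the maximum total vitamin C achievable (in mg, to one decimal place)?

Vitamin C per kcal: bell pepper 5.206, broccoli 1.509, strawberries 1.296, orange 1.212, avocado 0.04911.
Take 1 serving of bell pepper: uses 34 kcal, +177.0 mg vitamin C (running total 177.0 mg).
Take 3 servings of broccoli: uses 159 kcal, +240.0 mg vitamin C (running total 417.0 mg).
Take 1 serving of strawberries: uses 54 kcal, +70.0 mg vitamin C (running total 487.0 mg).
Take 2 servings of orange: uses 132 kcal, +160.0 mg vitamin C (running total 647.0 mg).
Take 1.812 servings of avocado: uses 406 kcal, +19.9 mg vitamin C (running total 666.9 mg).
Filling greedily by vitamin C-per-kcal is optimal for one linear limit, giving 666.9 mg.

666.9 mg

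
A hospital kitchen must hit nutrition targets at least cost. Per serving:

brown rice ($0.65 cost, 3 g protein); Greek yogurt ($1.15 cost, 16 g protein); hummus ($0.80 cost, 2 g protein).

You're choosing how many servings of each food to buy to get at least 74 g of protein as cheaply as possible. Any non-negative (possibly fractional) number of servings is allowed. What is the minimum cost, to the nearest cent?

Cost per g of protein: Greek yogurt $0.0719, brown rice $0.2167, hummus $0.4000.
With no serving limits, use only Greek yogurt: 74 g / 16 g = 4.625 servings × $1.15 = $5.32.

$5.32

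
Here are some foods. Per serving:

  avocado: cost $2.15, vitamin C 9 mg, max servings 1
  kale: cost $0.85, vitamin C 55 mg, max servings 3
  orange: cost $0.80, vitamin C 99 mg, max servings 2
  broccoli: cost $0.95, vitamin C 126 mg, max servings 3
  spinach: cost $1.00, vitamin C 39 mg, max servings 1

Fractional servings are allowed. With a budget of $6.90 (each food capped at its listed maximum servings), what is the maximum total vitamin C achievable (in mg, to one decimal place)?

Vitamin C per dollar: broccoli 132.6, orange 123.8, kale 64.71, spinach 39, avocado 4.186.
Take 3 servings of broccoli: spends $2.85, +378.0 mg vitamin C (running total 378.0 mg).
Take 2 servings of orange: spends $1.60, +198.0 mg vitamin C (running total 576.0 mg).
Take 2.882 servings of kale: spends $2.45, +158.5 mg vitamin C (running total 734.5 mg).
Greedy by best ratio exhausts the cost allowance optimally: 734.5 mg.

734.5 mg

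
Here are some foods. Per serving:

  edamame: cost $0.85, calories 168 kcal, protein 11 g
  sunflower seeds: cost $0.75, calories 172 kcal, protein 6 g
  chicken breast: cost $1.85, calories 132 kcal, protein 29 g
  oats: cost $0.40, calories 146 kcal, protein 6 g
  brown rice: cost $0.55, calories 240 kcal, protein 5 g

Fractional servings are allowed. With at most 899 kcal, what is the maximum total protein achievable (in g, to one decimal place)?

197.5 g

Protein per kcal: chicken breast 0.2197, edamame 0.06548, oats 0.0411, sunflower seeds 0.03488, brown rice 0.02083.
With no serving limits, spend the whole calories allowance on chicken breast: 899 kcal / 132 kcal × 29 g = 197.5 g.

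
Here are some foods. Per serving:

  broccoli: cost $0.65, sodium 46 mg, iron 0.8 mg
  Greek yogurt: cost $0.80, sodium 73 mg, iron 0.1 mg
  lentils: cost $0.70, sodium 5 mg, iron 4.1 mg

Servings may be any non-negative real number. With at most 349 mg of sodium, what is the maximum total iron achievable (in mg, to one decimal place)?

286.2 mg

Iron per mg sodium: lentils 0.82, broccoli 0.01739, Greek yogurt 0.00137.
With no serving limits, spend the whole sodium allowance on lentils: 349 mg / 5 mg × 4.1 mg = 286.2 mg.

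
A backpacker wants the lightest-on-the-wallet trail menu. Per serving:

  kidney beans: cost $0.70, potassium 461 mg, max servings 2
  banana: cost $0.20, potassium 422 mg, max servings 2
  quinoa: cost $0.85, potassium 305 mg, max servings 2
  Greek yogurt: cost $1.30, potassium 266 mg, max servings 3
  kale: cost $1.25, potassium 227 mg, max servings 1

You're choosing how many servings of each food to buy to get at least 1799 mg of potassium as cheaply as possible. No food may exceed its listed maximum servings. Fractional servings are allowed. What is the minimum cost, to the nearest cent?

Cost per mg of potassium: banana $0.0005, kidney beans $0.0015, quinoa $0.0028, Greek yogurt $0.0049, kale $0.0055.
Take 2 servings of banana: +844.0 mg potassium for $0.40 (total $0.40, still need 955.0 mg).
Take 2 servings of kidney beans: +922.0 mg potassium for $1.40 (total $1.80, still need 33.0 mg).
Take 0.1082 servings of quinoa: +33.0 mg potassium for $0.09 (total $1.89, still need 0.0 mg).
Greedy by cheapest-per-mg is optimal for a single linear constraint, so the minimum cost is $1.89.

$1.89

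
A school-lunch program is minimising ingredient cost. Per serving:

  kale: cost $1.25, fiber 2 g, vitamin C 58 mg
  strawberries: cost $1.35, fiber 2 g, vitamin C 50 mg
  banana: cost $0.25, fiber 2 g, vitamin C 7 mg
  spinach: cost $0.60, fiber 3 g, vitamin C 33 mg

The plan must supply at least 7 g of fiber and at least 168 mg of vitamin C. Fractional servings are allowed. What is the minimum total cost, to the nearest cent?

$3.05

A basic optimal solution has at most two foods positive. Try each food alone and each pair with both targets met exactly.
kale only: max(7/2, 168/58) = 3.5 servings → $4.38.
strawberries only: max(7/2, 168/50) = 3.5 servings → $4.72.
banana only: max(7/2, 168/7) = 24 servings → $6.00.
spinach only: max(7/3, 168/33) = 5.091 servings → $3.05.
kale + strawberries: intersection lies outside the first quadrant.
kale + banana with both tight: 2.814 servings and 0.6863 servings → $3.69.
kale + spinach with both tight: 2.528 servings and 0.6481 servings → $3.55.
strawberries + banana with both tight: 3.337 servings and 0.1628 servings → $4.55.
strawberries + spinach with both tight: 3.25 servings and 0.1667 servings → $4.49.
banana + spinach: the both-tight solution has a negative serving — not a feasible corner.
The minimum over all feasible corners is $3.05.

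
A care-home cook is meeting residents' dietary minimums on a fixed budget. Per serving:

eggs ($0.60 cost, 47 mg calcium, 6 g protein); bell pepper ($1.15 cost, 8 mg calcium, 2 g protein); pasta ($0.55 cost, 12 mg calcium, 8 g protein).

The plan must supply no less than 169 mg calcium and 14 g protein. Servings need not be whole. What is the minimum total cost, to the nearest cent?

$2.16

For a min-cost LP with two ≥-constraints, a basic feasible solution has at most two positive variables.
eggs only: max(169/47, 14/6) = 3.596 servings → $2.16.
bell pepper only: max(169/8, 14/2) = 21.12 servings → $24.29.
pasta only: max(169/12, 14/8) = 14.08 servings → $7.75.
eggs + bell pepper with both targets exact would need a negative amount; discard.
eggs + pasta with both targets exact would need a negative amount; discard.
bell pepper + pasta with both targets exact would need a negative amount; discard.
So the least-cost plan costs $2.16.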